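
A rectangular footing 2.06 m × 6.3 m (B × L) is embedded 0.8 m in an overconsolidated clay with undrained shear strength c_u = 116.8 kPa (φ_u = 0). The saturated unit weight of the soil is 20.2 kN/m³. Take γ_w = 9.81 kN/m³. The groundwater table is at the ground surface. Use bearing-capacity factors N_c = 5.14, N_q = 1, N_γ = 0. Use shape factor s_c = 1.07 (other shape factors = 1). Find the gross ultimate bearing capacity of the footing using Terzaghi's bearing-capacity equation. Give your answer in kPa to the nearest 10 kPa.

With the water table at the surface the whole profile is submerged: γ' = 20.2 − 9.81 = 10.39 kN/m³, so q = γ'·D_f = 8.312 kPa.
q_ult = c·N_c·s_c + q·N_q
     = 116.8 × 5.14 × 1.07 + 8.312 × 1
     = 642.38 + 8.312 = 650.69 kPa.

q_ult ≈ 650 kPa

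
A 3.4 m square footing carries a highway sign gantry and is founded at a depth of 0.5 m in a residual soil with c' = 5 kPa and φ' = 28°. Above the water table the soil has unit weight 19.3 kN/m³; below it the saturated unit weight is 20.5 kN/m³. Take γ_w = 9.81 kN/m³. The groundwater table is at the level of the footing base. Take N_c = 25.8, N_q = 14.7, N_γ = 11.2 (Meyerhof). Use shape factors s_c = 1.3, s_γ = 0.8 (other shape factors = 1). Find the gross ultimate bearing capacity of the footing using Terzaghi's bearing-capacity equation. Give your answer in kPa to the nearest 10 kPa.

q_ult ≈ 470 kPa

Effective surcharge at the founding depth q = γ·D_f = 19.3 × 0.5 = 9.65 kPa.
The water table coincides with the base, so in the self-weight term γ → γ' = 10.69 kN/m³.
q_ult = c·N_c·s_c + q·N_q + 0.5·γ·B·N_γ·s_γ
     = 5 × 25.8 × 1.3 + 9.65 × 14.7 + 0.5 × 10.69 × 3.4 × 11.2 × 0.8
     = 167.7 + 141.85 + 162.83 = 472.39 kPa.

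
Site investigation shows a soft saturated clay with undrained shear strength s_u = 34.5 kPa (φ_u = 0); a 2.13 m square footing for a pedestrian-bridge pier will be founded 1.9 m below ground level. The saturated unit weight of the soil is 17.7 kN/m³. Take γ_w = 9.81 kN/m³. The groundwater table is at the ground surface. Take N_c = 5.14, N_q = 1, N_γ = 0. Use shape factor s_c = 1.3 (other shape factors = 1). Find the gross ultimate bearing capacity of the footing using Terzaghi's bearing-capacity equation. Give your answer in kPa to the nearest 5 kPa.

q_ult ≈ 245 kPa

γ' = 17.7 − 9.81 = 7.89 kN/m³ (submerged throughout). q = 7.89 × 1.9 = 14.991 kPa.
c·N_c·s_c = 34.5 × 5.14 × 1.3 = 230.53 kPa
q·N_q = 14.991 × 1 = 14.991 kPa
q_ult = 230.53 + 14.991 = 245.52 kPa.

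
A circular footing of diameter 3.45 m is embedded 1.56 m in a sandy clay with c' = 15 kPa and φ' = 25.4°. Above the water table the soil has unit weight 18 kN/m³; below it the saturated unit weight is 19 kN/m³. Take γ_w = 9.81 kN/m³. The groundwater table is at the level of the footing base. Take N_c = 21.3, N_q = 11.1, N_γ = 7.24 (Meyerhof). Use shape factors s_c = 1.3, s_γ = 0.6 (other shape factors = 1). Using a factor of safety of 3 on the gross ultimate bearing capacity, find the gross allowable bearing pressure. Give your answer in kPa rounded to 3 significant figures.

Effective surcharge at the founding depth q = γ·D_f = 18 × 1.56 = 28.08 kPa.
The water table coincides with the base, so in the self-weight term γ → γ' = 9.19 kN/m³.
q_ult = c·N_c·s_c + q·N_q + 0.5·γ·B·N_γ·s_γ
     = 15 × 21.3 × 1.3 + 28.08 × 11.1 + 0.5 × 9.19 × 3.45 × 7.24 × 0.6
     = 415.35 + 311.69 + 68.864 = 795.9 kPa.
q_all = 795.9 / 3 = 265.3 kPa.

q_all ≈ 265 kPa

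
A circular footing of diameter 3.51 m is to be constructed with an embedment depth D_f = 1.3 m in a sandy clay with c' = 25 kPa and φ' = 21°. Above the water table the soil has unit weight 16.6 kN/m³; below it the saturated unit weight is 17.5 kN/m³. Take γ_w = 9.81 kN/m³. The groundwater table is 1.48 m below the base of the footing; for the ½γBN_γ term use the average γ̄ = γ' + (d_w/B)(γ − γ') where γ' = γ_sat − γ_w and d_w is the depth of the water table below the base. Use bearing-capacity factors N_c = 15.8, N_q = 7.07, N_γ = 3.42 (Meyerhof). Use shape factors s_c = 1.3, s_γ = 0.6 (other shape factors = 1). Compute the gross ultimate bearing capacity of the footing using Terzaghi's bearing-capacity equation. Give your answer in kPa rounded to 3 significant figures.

q = γ·D_f = 16.6 × 1.3 = 21.58 kPa.
γ' = 7.69 kN/m³; averaging over the depth B below the base, γ̄ = γ' + (d_w/B)(γ − γ') = 11.447 kN/m³.
c·N_c·s_c = 25 × 15.8 × 1.3 = 513.5 kPa
q·N_q = 21.58 × 7.07 = 152.57 kPa
0.5·γ·B·N_γ·s_γ = 0.5 × 11.447 × 3.51 × 3.42 × 0.6 = 41.223 kPa
q_ult = 513.5 + 152.57 + 41.223 = 707.29 kPa.

q_ult ≈ 707 kPa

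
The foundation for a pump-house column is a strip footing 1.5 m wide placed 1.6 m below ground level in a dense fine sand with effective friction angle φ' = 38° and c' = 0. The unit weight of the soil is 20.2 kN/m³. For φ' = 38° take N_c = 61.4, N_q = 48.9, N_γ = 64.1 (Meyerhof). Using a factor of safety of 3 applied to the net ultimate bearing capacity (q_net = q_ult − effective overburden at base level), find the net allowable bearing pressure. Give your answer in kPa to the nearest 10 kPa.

Overburden at base level: q = 20.2 × 1.6 = 32.32 kPa.
Surcharge term q·N_q = 32.32 × 48.9 = 1580.4 kPa; self-weight term 0.5·γ·B·N_γ = 0.5 × 20.2 × 1.5 × 64.1 = 971.11 kPa.
q_ult = 1580.4 + 971.11 = 2551.6 kPa.
Net ultimate: q_net = 2551.6 − 32.32 = 2519.2 kPa.
q_all(net) = 2519.2 / 3 = 839.75 kPa.

q_all(net) ≈ 840 kPa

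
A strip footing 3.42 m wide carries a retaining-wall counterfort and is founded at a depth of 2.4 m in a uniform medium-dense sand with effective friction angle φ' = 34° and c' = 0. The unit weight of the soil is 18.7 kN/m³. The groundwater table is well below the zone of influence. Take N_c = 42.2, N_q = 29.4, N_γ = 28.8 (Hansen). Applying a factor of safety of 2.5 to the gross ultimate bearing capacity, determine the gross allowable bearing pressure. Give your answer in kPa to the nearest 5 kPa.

q_all ≈ 895 kPa

q = γ·D_f = 18.7 × 2.4 = 44.88 kPa.
q·N_q = 44.88 × 29.4 = 1319.5 kPa
0.5·γ·B·N_γ = 0.5 × 18.7 × 3.42 × 28.8 = 920.94 kPa
q_ult = 1319.5 + 920.94 = 2240.4 kPa.
q_all = q_ult / FS = 2240.4 / 2.5 = 896.16 kPa.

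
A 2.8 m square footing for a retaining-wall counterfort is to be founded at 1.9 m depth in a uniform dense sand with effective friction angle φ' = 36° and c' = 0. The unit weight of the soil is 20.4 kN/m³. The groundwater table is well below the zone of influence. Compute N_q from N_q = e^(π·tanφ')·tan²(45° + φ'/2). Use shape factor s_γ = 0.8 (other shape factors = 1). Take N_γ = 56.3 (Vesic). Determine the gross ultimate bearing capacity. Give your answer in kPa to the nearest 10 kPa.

tan36° = 0.7265, so N_q = e^(π×0.7265)·tan²(63°) = 9.801 × 3.852 = 37.75.
Effective surcharge at the founding depth q = γ·D_f = 20.4 × 1.9 = 38.76 kPa.
q_ult = q·N_q + 0.5·γ·B·N_γ·s_γ
     = 38.76 × 37.752 + 0.5 × 20.4 × 2.8 × 56.3 × 0.8
     = 1463.3 + 1286.3 = 2749.6 kPa.

q_ult ≈ 2750 kPa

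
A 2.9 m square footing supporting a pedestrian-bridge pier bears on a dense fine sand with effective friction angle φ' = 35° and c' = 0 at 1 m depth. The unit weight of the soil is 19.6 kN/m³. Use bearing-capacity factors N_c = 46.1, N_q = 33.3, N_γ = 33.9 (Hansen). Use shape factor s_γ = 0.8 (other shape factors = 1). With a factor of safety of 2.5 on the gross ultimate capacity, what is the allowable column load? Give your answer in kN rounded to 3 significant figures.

Overburden at base level: q = 19.6 × 1 = 19.6 kPa.
Surcharge term q·N_q = 19.6 × 33.3 = 652.68 kPa; self-weight term 0.5·γ·B·N_γ·s_γ = 0.5 × 19.6 × 2.9 × 33.9 × 0.8 = 770.75 kPa.
q_ult = 652.68 + 770.75 = 1423.4 kPa.
Gross allowable pressure q_all = 1423.4 / 2.5 = 569.37 kPa.
Footing area = 8.41 m², so allowable column load = 569.37 × 8.41 = 4788.4 kN.

P_all ≈ 4790 kN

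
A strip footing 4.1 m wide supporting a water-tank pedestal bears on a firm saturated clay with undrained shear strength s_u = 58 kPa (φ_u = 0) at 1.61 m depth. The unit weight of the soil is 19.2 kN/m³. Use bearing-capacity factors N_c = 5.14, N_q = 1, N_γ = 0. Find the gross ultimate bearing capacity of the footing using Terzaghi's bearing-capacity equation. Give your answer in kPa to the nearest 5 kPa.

Effective surcharge at the founding depth q = γ·D_f = 19.2 × 1.61 = 30.912 kPa.
q_ult = c·N_c + q·N_q
     = 58 × 5.14 + 30.912 × 1
     = 298.12 + 30.912 = 329.03 kPa.

q_ult ≈ 330 kPa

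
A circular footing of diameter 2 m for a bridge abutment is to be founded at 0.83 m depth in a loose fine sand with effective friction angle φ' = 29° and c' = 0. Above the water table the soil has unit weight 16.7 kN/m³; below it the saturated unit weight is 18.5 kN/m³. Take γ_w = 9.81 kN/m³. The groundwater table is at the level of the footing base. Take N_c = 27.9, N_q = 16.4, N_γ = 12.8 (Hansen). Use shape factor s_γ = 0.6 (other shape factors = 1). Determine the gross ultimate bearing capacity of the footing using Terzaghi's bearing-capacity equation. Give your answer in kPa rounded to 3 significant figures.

q_ult ≈ 294 kPa

Overburden at base level: q = 16.7 × 0.83 = 13.861 kPa.
Below the base the soil is submerged, so the ½γBN_γ term uses γ' = 18.5 − 9.81 = 8.69 kN/m³.
Surcharge term q·N_q = 13.861 × 16.4 = 227.32 kPa; self-weight term 0.5·γ·B·N_γ·s_γ = 0.5 × 8.69 × 2 × 12.8 × 0.6 = 66.739 kPa.
q_ult = 227.32 + 66.739 = 294.06 kPa.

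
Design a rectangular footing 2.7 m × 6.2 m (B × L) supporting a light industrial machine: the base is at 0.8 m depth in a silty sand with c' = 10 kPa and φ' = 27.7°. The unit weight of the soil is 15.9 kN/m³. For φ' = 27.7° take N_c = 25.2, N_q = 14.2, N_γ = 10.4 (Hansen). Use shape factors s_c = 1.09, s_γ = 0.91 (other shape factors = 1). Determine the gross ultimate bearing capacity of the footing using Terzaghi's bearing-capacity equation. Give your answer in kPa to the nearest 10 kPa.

q = γ·D_f = 15.9 × 0.8 = 12.72 kPa.
c·N_c·s_c = 10 × 25.2 × 1.09 = 274.68 kPa
q·N_q = 12.72 × 14.2 = 180.62 kPa
0.5·γ·B·N_γ·s_γ = 0.5 × 15.9 × 2.7 × 10.4 × 0.91 = 203.14 kPa
q_ult = 274.68 + 180.62 + 203.14 = 658.45 kPa.

q_ult ≈ 660 kPa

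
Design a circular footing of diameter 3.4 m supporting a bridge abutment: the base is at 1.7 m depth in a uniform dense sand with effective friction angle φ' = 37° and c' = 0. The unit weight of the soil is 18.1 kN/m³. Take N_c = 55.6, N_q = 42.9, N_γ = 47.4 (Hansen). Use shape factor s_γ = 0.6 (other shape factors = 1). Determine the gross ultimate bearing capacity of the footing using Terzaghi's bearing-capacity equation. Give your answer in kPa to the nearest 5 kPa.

q_ult ≈ 2195 kPa

Effective surcharge at the founding depth q = γ·D_f = 18.1 × 1.7 = 30.77 kPa.
q_ult = q·N_q + 0.5·γ·B·N_γ·s_γ
     = 30.77 × 42.9 + 0.5 × 18.1 × 3.4 × 47.4 × 0.6
     = 1320 + 875.1 = 2195.1 kPa.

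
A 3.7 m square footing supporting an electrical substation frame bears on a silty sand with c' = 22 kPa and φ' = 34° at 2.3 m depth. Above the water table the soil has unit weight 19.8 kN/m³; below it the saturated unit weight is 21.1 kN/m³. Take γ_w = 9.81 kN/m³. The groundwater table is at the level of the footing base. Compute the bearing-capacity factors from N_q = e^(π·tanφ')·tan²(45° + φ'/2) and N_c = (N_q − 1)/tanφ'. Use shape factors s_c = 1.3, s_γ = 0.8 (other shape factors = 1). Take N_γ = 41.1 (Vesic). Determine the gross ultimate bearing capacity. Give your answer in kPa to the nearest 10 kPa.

tan34° = 0.6745, so N_q = e^(π×0.6745)·tan²(62°) = 8.323 × 3.537 = 29.44.
N_c = (29.44 − 1)/tan34° = 42.16.
Overburden at base level: q = 19.8 × 2.3 = 45.54 kPa.
Below the base the soil is submerged, so the ½γBN_γ term uses γ' = 21.1 − 9.81 = 11.29 kN/m³.
Cohesion term c·N_c·s_c = 22 × 42.164 × 1.3 = 1205.9 kPa; surcharge term q·N_q = 45.54 × 29.44 = 1340.7 kPa; self-weight term 0.5·γ·B·N_γ·s_γ = 0.5 × 11.29 × 3.7 × 41.1 × 0.8 = 686.75 kPa.
q_ult = 1205.9 + 1340.7 + 686.75 = 3233.3 kPa.

q_ult ≈ 3230 kPa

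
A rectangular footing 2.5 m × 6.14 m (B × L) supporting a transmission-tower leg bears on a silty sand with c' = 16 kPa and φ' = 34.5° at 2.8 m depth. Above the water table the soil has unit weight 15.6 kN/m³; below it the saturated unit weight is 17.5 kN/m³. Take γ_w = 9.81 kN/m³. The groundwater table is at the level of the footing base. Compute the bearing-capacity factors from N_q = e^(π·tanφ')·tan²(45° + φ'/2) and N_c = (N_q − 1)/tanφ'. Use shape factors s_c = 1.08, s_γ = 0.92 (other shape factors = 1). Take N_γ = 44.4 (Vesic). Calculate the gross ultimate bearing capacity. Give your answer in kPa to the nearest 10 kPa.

tan34.5° = 0.6873, so N_q = e^(π×0.6873)·tan²(62.25°) = 8.664 × 3.613 = 31.3.
N_c = (31.3 − 1)/tan34.5° = 44.09.
Overburden at base level: q = 15.6 × 2.8 = 43.68 kPa.
Below the base the soil is submerged, so the ½γBN_γ term uses γ' = 17.5 − 9.81 = 7.69 kN/m³.
Cohesion term c·N_c·s_c = 16 × 44.085 × 1.08 = 761.8 kPa; surcharge term q·N_q = 43.68 × 31.299 = 1367.1 kPa; self-weight term 0.5·γ·B·N_γ·s_γ = 0.5 × 7.69 × 2.5 × 44.4 × 0.92 = 392.65 kPa.
q_ult = 761.8 + 1367.1 + 392.65 = 2521.6 kPa.

q_ult ≈ 2520 kPa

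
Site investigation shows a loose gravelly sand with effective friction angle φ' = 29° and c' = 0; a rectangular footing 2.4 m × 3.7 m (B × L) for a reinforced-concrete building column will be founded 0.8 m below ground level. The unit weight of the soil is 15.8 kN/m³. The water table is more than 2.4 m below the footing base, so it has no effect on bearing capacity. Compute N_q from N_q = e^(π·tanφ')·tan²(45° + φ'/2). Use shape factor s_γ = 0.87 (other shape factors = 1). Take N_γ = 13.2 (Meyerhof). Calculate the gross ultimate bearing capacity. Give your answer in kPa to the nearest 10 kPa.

q_ult ≈ 430 kPa

tan29° = 0.5543, so N_q = e^(π×0.5543)·tan²(59.5°) = 5.705 × 2.882 = 16.44.
Effective surcharge at the founding depth q = γ·D_f = 15.8 × 0.8 = 12.64 kPa.
q_ult = q·N_q + 0.5·γ·B·N_γ·s_γ
     = 12.64 × 16.443 + 0.5 × 15.8 × 2.4 × 13.2 × 0.87
     = 207.84 + 217.74 = 425.58 kPa.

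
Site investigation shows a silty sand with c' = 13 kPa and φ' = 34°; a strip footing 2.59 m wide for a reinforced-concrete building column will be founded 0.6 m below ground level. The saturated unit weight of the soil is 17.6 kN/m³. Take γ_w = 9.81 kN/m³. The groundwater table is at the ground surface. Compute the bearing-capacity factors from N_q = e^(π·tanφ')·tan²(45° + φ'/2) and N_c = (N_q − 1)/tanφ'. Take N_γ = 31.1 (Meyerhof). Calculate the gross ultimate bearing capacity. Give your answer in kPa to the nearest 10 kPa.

tan34° = 0.6745, so N_q = e^(π×0.6745)·tan²(62°) = 8.323 × 3.537 = 29.44.
N_c = (29.44 − 1)/tan34° = 42.16.
Water table at ground surface, so effective unit weight γ' = 17.6 − 9.81 = 7.79 kN/m³ is used throughout; overburden q = 7.79 × 0.6 = 4.674 kPa; the same γ' applies in the ½γBN_γ term.
Cohesion term c·N_c = 13 × 42.164 = 548.13 kPa; surcharge term q·N_q = 4.674 × 29.44 = 137.6 kPa; self-weight term 0.5·γ·B·N_γ = 0.5 × 7.79 × 2.59 × 31.1 = 313.74 kPa.
q_ult = 548.13 + 137.6 + 313.74 = 999.47 kPa.

q_ult ≈ 1000 kPa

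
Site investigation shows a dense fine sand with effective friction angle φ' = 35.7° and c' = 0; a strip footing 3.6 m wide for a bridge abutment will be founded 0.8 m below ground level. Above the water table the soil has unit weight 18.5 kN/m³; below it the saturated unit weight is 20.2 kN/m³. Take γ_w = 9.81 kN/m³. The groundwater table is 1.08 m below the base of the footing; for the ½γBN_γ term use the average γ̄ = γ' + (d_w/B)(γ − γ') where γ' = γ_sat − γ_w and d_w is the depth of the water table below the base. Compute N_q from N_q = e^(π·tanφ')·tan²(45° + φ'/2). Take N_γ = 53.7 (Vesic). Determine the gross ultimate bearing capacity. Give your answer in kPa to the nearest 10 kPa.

tan35.7° = 0.7186, so N_q = e^(π×0.7186)·tan²(62.85°) = 9.559 × 3.802 = 36.35.
q = γ·D_f = 18.5 × 0.8 = 14.8 kPa.
γ' = 10.39 kN/m³; averaging over the depth B below the base, γ̄ = γ' + (d_w/B)(γ − γ') = 12.823 kN/m³.
q·N_q = 14.8 × 36.346 = 537.93 kPa
0.5·γ·B·N_γ = 0.5 × 12.823 × 3.6 × 53.7 = 1239.5 kPa
q_ult = 537.93 + 1239.5 = 1777.4 kPa.

q_ult ≈ 1780 kPa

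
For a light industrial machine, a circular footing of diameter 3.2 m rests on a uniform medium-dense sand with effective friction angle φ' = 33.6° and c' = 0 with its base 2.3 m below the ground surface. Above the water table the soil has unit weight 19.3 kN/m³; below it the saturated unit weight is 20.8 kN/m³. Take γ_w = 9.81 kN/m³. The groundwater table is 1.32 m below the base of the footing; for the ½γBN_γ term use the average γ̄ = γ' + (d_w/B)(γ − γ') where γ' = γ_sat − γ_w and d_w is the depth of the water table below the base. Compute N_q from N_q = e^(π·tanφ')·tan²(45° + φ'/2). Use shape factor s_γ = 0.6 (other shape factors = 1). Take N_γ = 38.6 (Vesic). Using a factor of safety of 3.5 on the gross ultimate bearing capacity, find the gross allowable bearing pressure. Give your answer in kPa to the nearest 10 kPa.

q_all ≈ 510 kPa

N_q = e^(π·tan33.6°)·tan²(61.8°) = 28.04.
Effective surcharge at the founding depth q = γ·D_f = 19.3 × 2.3 = 44.39 kPa.
With d_w = 1.32 m < B, γ̄ = 10.99 + (1.32/3.2) × (19.3 − 10.99) = 14.418 kN/m³.
q_ult = q·N_q + 0.5·γ·B·N_γ·s_γ
     = 44.39 × 28.044 + 0.5 × 14.418 × 3.2 × 38.6 × 0.6
     = 1244.9 + 534.27 = 1779.2 kPa.
q_all = 1779.2 / 3.5 = 508.33 kPa.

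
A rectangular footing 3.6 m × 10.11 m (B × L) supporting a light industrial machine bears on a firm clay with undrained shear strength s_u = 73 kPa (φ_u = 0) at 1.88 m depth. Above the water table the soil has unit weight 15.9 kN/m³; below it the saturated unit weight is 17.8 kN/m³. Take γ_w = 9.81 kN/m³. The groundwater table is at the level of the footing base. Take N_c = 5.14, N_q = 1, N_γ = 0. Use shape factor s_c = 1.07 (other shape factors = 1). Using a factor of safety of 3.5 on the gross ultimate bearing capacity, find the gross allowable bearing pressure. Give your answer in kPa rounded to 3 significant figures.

q_all ≈ 123 kPa

Overburden at base level: q = 15.9 × 1.88 = 29.892 kPa.
Cohesion term c·N_c·s_c = 73 × 5.14 × 1.07 = 401.49 kPa; surcharge term q·N_q = 29.892 × 1 = 29.892 kPa.
q_ult = 401.49 + 29.892 = 431.38 kPa.
q_all = 431.38 / 3.5 = 123.25 kPa.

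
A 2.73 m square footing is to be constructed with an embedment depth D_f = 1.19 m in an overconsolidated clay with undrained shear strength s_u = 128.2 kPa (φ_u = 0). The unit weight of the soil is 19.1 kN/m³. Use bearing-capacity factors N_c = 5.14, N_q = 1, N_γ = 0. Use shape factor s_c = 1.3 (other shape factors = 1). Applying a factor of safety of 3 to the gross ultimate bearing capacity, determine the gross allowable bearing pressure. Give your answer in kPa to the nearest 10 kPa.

q_all ≈ 290 kPa

q = γ·D_f = 19.1 × 1.19 = 22.729 kPa.
c·N_c·s_c = 128.2 × 5.14 × 1.3 = 856.63 kPa
q·N_q = 22.729 × 1 = 22.729 kPa
q_ult = 856.63 + 22.729 = 879.36 kPa.
q_all = q_ult / FS = 879.36 / 3 = 293.12 kPa.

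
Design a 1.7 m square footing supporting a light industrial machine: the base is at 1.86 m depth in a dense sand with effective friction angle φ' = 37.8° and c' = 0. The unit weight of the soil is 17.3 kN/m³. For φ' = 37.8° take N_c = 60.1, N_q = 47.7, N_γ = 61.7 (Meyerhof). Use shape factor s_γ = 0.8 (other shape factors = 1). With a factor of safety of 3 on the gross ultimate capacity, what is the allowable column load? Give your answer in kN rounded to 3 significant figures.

P_all ≈ 2180 kN

q = γ·D_f = 17.3 × 1.86 = 32.178 kPa.
q·N_q = 32.178 × 47.7 = 1534.9 kPa
0.5·γ·B·N_γ·s_γ = 0.5 × 17.3 × 1.7 × 61.7 × 0.8 = 725.84 kPa
q_ult = 1534.9 + 725.84 = 2260.7 kPa.
Gross allowable pressure q_all = 2260.7 / 3 = 753.58 kPa.
Footing area = 2.89 m², so allowable column load = 753.58 × 2.89 = 2177.8 kN.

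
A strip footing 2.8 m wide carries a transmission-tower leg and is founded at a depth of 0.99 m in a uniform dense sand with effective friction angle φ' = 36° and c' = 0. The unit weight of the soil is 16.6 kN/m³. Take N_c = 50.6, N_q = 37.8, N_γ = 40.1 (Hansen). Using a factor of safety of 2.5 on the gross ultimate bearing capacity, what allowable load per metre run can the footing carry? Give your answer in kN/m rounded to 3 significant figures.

≈ 1740 kN/m

Effective surcharge at the founding depth q = γ·D_f = 16.6 × 0.99 = 16.434 kPa.
q_ult = q·N_q + 0.5·γ·B·N_γ
     = 16.434 × 37.8 + 0.5 × 16.6 × 2.8 × 40.1
     = 621.21 + 931.92 = 1553.1 kPa.
Gross allowable pressure q_all = 1553.1 / 2.5 = 621.25 kPa.
Allowable wall load = q_all × B = 621.25 × 2.8 = 1739.5 kN per metre run.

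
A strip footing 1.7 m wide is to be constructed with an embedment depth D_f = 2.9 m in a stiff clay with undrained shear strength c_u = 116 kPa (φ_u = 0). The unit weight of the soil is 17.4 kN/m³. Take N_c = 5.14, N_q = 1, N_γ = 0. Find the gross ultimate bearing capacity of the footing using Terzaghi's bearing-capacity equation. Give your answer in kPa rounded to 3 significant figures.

q_ult ≈ 647 kPa

Overburden at base level: q = 17.4 × 2.9 = 50.46 kPa.
Cohesion term c·N_c = 116 × 5.14 = 596.24 kPa; surcharge term q·N_q = 50.46 × 1 = 50.46 kPa.
q_ult = 596.24 + 50.46 = 646.7 kPa.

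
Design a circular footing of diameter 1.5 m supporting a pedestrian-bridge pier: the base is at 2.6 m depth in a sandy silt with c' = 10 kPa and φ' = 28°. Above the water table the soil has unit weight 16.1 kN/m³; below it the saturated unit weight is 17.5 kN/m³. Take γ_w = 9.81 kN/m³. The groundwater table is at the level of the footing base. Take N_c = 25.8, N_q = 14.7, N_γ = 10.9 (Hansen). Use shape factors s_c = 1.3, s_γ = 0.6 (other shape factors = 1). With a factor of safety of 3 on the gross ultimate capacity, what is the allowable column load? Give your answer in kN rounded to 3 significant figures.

P_all ≈ 582 kN

Effective surcharge at the founding depth q = γ·D_f = 16.1 × 2.6 = 41.86 kPa.
The water table coincides with the base, so in the self-weight term γ → γ' = 7.69 kN/m³.
q_ult = c·N_c·s_c + q·N_q + 0.5·γ·B·N_γ·s_γ
     = 10 × 25.8 × 1.3 + 41.86 × 14.7 + 0.5 × 7.69 × 1.5 × 10.9 × 0.6
     = 335.4 + 615.34 + 37.719 = 988.46 kPa.
Gross allowable pressure q_all = 988.46 / 3 = 329.49 kPa.
Footing area = 1.7671 m², so allowable column load = 329.49 × 1.7671 = 582.24 kN.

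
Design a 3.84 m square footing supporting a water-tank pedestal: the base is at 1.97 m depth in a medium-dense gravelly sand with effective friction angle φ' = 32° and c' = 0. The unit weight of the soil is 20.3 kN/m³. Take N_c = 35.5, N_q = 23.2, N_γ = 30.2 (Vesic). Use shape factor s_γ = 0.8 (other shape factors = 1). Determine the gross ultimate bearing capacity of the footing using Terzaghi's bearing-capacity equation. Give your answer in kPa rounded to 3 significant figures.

Overburden at base level: q = 20.3 × 1.97 = 39.991 kPa.
Surcharge term q·N_q = 39.991 × 23.2 = 927.79 kPa; self-weight term 0.5·γ·B·N_γ·s_γ = 0.5 × 20.3 × 3.84 × 30.2 × 0.8 = 941.66 kPa.
q_ult = 927.79 + 941.66 = 1869.5 kPa.

q_ult ≈ 1870 kPa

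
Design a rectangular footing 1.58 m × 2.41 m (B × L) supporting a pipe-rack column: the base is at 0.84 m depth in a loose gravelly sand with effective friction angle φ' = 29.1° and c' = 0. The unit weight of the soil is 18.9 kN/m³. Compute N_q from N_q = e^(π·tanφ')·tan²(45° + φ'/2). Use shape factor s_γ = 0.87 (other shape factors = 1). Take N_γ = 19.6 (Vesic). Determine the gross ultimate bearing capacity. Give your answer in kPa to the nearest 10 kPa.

q_ult ≈ 520 kPa

tan29.1° = 0.5566, so N_q = e^(π×0.5566)·tan²(59.55°) = 5.746 × 2.894 = 16.63.
Overburden at base level: q = 18.9 × 0.84 = 15.876 kPa.
Surcharge term q·N_q = 15.876 × 16.628 = 263.99 kPa; self-weight term 0.5·γ·B·N_γ·s_γ = 0.5 × 18.9 × 1.58 × 19.6 × 0.87 = 254.6 kPa.
q_ult = 263.99 + 254.6 = 518.59 kPa.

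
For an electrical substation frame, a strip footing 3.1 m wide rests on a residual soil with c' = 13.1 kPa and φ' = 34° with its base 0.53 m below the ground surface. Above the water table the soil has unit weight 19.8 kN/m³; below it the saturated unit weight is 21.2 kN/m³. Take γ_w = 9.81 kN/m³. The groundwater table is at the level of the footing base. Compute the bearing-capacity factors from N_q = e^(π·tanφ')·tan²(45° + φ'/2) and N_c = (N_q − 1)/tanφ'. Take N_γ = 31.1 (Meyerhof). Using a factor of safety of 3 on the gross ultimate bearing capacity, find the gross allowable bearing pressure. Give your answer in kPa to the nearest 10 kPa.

q_all ≈ 470 kPa

N_q = e^(π·tan34°)·tan²(62°) = 29.44; N_c = (N_q − 1)/tanφ' = 42.16.
Overburden at base level: q = 19.8 × 0.53 = 10.494 kPa.
Below the base the soil is submerged, so the ½γBN_γ term uses γ' = 21.2 − 9.81 = 11.39 kN/m³.
Cohesion term c·N_c = 13.1 × 42.164 = 552.34 kPa; surcharge term q·N_q = 10.494 × 29.44 = 308.94 kPa; self-weight term 0.5·γ·B·N_γ = 0.5 × 11.39 × 3.1 × 31.1 = 549.05 kPa.
q_ult = 552.34 + 308.94 + 549.05 = 1410.3 kPa.
q_all = 1410.3 / 3 = 470.11 kPa.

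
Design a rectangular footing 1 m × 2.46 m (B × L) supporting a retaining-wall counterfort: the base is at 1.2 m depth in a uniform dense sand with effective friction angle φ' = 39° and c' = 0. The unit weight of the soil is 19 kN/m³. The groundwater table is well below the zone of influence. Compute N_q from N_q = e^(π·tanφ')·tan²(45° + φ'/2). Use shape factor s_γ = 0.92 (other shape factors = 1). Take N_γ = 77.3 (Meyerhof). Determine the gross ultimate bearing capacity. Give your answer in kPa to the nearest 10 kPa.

q_ult ≈ 1950 kPa

tan39° = 0.8098, so N_q = e^(π×0.8098)·tan²(64.5°) = 12.731 × 4.395 = 55.96.
Effective surcharge at the founding depth q = γ·D_f = 19 × 1.2 = 22.8 kPa.
q_ult = q·N_q + 0.5·γ·B·N_γ·s_γ
     = 22.8 × 55.957 + 0.5 × 19 × 1 × 77.3 × 0.92
     = 1275.8 + 675.6 = 1951.4 kPa.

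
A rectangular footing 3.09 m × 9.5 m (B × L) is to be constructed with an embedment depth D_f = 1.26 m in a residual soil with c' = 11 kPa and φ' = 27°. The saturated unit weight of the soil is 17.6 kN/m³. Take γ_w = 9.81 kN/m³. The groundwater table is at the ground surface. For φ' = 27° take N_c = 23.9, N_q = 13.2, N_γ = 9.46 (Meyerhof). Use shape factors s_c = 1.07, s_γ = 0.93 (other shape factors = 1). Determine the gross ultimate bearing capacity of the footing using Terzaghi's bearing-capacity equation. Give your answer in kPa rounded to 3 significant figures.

γ' = 17.6 − 9.81 = 7.79 kN/m³ (submerged throughout). q = 7.79 × 1.26 = 9.8154 kPa; the same γ' applies in the ½γBN_γ term.
c·N_c·s_c = 11 × 23.9 × 1.07 = 281.3 kPa
q·N_q = 9.8154 × 13.2 = 129.56 kPa
0.5·γ·B·N_γ·s_γ = 0.5 × 7.79 × 3.09 × 9.46 × 0.93 = 105.89 kPa
q_ult = 281.3 + 129.56 + 105.89 = 516.75 kPa.

q_ult ≈ 517 kPa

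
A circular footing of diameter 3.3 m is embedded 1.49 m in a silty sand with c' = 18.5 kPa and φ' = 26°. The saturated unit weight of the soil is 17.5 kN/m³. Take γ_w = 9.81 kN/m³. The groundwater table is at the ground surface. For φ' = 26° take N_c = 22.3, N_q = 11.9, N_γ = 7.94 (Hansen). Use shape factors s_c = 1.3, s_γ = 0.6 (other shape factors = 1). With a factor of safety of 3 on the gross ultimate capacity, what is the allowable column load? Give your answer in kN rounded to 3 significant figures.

Water table at ground surface, so effective unit weight γ' = 17.5 − 9.81 = 7.69 kN/m³ is used throughout; overburden q = 7.69 × 1.49 = 11.458 kPa; the same γ' applies in the ½γBN_γ term.
Cohesion term c·N_c·s_c = 18.5 × 22.3 × 1.3 = 536.32 kPa; surcharge term q·N_q = 11.458 × 11.9 = 136.35 kPa; self-weight term 0.5·γ·B·N_γ·s_γ = 0.5 × 7.69 × 3.3 × 7.94 × 0.6 = 60.448 kPa.
q_ult = 536.32 + 136.35 + 60.448 = 733.11 kPa.
Gross allowable pressure q_all = 733.11 / 3 = 244.37 kPa.
Footing area = 8.553 m², so allowable column load = 244.37 × 8.553 = 2090.1 kN.

P_all ≈ 2090 kN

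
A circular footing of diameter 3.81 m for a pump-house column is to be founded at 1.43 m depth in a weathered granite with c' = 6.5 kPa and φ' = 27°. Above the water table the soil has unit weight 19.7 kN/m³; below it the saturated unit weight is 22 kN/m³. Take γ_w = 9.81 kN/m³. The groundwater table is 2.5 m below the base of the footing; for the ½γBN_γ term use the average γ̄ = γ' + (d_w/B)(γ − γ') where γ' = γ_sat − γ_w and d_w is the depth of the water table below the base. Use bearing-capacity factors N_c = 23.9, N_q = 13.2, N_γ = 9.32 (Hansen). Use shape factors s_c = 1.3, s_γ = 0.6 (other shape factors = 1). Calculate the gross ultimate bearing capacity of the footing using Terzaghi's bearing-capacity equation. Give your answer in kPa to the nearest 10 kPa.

q_ult ≈ 760 kPa

Overburden at base level: q = 19.7 × 1.43 = 28.171 kPa.
The water table is 2.5 m below the base (< B = 3.81 m), so the ½γBN_γ term uses γ̄ = γ' + (d_w/B)(γ − γ') = 12.19 + (2.5/3.81)(19.7 − 12.19) = 17.118 kN/m³.
Cohesion term c·N_c·s_c = 6.5 × 23.9 × 1.3 = 201.96 kPa; surcharge term q·N_q = 28.171 × 13.2 = 371.86 kPa; self-weight term 0.5·γ·B·N_γ·s_γ = 0.5 × 17.118 × 3.81 × 9.32 × 0.6 = 182.35 kPa.
q_ult = 201.96 + 371.86 + 182.35 = 756.16 kPa.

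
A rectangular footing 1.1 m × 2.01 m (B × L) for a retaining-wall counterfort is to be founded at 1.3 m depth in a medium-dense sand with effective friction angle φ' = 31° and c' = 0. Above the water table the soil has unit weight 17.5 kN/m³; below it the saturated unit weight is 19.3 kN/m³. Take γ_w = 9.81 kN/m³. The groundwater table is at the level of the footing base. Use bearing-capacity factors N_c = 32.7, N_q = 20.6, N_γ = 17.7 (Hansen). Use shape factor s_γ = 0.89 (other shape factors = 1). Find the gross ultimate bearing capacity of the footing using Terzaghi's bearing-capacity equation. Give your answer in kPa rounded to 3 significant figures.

q = γ·D_f = 17.5 × 1.3 = 22.75 kPa.
For the ½γBN_γ term take γ' = 19.3 − 9.81 = 9.49 kN/m³ (soil below base is submerged).
q·N_q = 22.75 × 20.6 = 468.65 kPa
0.5·γ·B·N_γ·s_γ = 0.5 × 9.49 × 1.1 × 17.7 × 0.89 = 82.223 kPa
q_ult = 468.65 + 82.223 = 550.87 kPa.

q_ult ≈ 551 kPa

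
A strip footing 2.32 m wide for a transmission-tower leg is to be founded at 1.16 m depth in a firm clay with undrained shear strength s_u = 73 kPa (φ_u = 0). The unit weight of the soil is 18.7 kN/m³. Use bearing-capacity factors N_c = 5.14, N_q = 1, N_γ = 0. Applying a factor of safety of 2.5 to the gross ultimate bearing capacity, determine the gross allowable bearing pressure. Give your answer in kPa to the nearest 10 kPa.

Overburden at base level: q = 18.7 × 1.16 = 21.692 kPa.
Cohesion term c·N_c = 73 × 5.14 = 375.22 kPa; surcharge term q·N_q = 21.692 × 1 = 21.692 kPa.
q_ult = 375.22 + 21.692 = 396.91 kPa.
q_all = q_ult / FS = 396.91 / 2.5 = 158.76 kPa.

q_all ≈ 160 kPa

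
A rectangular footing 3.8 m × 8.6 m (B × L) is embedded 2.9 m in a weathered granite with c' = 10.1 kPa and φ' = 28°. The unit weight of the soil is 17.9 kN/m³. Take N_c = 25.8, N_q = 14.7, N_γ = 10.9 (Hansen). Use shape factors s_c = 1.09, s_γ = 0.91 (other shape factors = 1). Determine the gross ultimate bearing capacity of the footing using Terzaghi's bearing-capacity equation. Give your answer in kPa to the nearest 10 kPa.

Effective surcharge at the founding depth q = γ·D_f = 17.9 × 2.9 = 51.91 kPa.
q_ult = c·N_c·s_c + q·N_q + 0.5·γ·B·N_γ·s_γ
     = 10.1 × 25.8 × 1.09 + 51.91 × 14.7 + 0.5 × 17.9 × 3.8 × 10.9 × 0.91
     = 284.03 + 763.08 + 337.35 = 1384.5 kPa.

q_ult ≈ 1380 kPa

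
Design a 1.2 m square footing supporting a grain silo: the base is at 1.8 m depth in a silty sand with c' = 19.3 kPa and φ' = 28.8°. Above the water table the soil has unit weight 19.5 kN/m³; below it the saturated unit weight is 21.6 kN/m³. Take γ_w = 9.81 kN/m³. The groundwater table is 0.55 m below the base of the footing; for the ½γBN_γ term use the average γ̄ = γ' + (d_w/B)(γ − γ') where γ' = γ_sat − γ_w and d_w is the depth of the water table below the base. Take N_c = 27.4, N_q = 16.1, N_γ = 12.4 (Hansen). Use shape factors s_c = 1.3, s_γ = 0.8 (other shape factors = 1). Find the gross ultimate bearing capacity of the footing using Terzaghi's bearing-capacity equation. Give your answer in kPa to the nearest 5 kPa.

q = γ·D_f = 19.5 × 1.8 = 35.1 kPa.
γ' = 11.79 kN/m³; averaging over the depth B below the base, γ̄ = γ' + (d_w/B)(γ − γ') = 15.324 kN/m³.
c·N_c·s_c = 19.3 × 27.4 × 1.3 = 687.47 kPa
q·N_q = 35.1 × 16.1 = 565.11 kPa
0.5·γ·B·N_γ·s_γ = 0.5 × 15.324 × 1.2 × 12.4 × 0.8 = 91.207 kPa
q_ult = 687.47 + 565.11 + 91.207 = 1343.8 kPa.

q_ult ≈ 1345 kPa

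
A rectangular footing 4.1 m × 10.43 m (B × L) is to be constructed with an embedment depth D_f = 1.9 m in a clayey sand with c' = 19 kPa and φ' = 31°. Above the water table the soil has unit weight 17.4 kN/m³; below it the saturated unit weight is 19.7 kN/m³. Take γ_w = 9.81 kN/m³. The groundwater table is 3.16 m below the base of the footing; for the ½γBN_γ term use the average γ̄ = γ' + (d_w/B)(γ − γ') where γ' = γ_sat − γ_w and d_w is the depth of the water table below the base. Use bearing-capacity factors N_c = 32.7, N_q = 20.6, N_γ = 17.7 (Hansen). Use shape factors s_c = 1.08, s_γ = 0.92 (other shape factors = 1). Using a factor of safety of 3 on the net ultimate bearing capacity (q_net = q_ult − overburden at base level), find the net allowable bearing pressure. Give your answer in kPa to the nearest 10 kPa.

Overburden at base level: q = 17.4 × 1.9 = 33.06 kPa.
The water table is 3.16 m below the base (< B = 4.1 m), so the ½γBN_γ term uses γ̄ = γ' + (d_w/B)(γ − γ') = 9.89 + (3.16/4.1)(17.4 − 9.89) = 15.678 kN/m³.
Cohesion term c·N_c·s_c = 19 × 32.7 × 1.08 = 671 kPa; surcharge term q·N_q = 33.06 × 20.6 = 681.04 kPa; self-weight term 0.5·γ·B·N_γ·s_γ = 0.5 × 15.678 × 4.1 × 17.7 × 0.92 = 523.37 kPa.
q_ult = 671 + 681.04 + 523.37 = 1875.4 kPa.
q_net = 1875.4 − 33.06 = 1842.4 kPa.
q_all(net) = 1842.4 / 3 = 614.12 kPa.

q_all(net) ≈ 610 kPa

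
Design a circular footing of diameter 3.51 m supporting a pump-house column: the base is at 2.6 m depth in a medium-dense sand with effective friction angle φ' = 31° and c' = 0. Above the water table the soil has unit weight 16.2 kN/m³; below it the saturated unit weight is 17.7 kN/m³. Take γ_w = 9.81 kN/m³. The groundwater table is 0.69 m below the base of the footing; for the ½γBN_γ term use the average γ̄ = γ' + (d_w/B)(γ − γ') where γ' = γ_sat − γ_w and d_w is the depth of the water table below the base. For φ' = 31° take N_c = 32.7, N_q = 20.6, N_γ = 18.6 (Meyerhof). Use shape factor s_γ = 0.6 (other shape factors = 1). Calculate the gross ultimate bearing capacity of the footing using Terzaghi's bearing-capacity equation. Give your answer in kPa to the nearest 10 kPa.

q_ult ≈ 1050 kPa

Effective surcharge at the founding depth q = γ·D_f = 16.2 × 2.6 = 42.12 kPa.
With d_w = 0.69 m < B, γ̄ = 7.89 + (0.69/3.51) × (16.2 − 7.89) = 9.5236 kN/m³.
q_ult = q·N_q + 0.5·γ·B·N_γ·s_γ
     = 42.12 × 20.6 + 0.5 × 9.5236 × 3.51 × 18.6 × 0.6
     = 867.67 + 186.53 = 1054.2 kPa.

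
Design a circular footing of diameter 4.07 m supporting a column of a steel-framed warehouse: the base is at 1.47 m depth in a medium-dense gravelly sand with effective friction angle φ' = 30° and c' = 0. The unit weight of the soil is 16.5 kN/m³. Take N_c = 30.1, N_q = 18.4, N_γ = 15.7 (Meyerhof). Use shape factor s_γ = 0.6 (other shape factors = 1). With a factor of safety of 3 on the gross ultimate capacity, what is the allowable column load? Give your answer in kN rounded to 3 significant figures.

Effective surcharge at the founding depth q = γ·D_f = 16.5 × 1.47 = 24.255 kPa.
q_ult = q·N_q + 0.5·γ·B·N_γ·s_γ
     = 24.255 × 18.4 + 0.5 × 16.5 × 4.07 × 15.7 × 0.6
     = 446.29 + 316.3 = 762.59 kPa.
Gross allowable pressure q_all = 762.59 / 3 = 254.2 kPa.
Footing area = 13.01 m², so allowable column load = 254.2 × 13.01 = 3307.1 kN.

P_all ≈ 3310 kN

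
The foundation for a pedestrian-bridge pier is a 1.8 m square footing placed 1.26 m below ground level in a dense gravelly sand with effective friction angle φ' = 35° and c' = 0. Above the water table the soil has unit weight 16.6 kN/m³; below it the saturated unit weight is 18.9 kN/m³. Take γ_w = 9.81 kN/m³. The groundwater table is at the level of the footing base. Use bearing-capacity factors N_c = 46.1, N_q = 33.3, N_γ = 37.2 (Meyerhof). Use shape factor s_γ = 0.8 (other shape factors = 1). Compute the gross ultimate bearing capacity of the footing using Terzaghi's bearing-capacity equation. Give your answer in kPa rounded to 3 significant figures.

q_ult ≈ 940 kPa

q = γ·D_f = 16.6 × 1.26 = 20.916 kPa.
For the ½γBN_γ term take γ' = 18.9 − 9.81 = 9.09 kN/m³ (soil below base is submerged).
q·N_q = 20.916 × 33.3 = 696.5 kPa
0.5·γ·B·N_γ·s_γ = 0.5 × 9.09 × 1.8 × 37.2 × 0.8 = 243.47 kPa
q_ult = 696.5 + 243.47 = 939.97 kPa.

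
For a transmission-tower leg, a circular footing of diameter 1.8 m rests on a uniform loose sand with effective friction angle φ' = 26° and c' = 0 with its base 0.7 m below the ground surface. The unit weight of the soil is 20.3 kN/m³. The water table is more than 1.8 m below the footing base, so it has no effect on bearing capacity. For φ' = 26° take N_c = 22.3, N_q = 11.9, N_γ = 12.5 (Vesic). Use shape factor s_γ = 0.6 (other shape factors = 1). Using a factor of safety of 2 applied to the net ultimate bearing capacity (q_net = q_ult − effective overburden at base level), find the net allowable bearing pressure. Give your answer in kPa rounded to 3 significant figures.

q_all(net) ≈ 146 kPa

Effective surcharge at the founding depth q = γ·D_f = 20.3 × 0.7 = 14.21 kPa.
q_ult = q·N_q + 0.5·γ·B·N_γ·s_γ
     = 14.21 × 11.9 + 0.5 × 20.3 × 1.8 × 12.5 × 0.6
     = 169.1 + 137.03 = 306.12 kPa.
Net ultimate: q_net = 306.12 − 14.21 = 291.91 kPa.
q_all(net) = 291.91 / 2 = 145.96 kPa.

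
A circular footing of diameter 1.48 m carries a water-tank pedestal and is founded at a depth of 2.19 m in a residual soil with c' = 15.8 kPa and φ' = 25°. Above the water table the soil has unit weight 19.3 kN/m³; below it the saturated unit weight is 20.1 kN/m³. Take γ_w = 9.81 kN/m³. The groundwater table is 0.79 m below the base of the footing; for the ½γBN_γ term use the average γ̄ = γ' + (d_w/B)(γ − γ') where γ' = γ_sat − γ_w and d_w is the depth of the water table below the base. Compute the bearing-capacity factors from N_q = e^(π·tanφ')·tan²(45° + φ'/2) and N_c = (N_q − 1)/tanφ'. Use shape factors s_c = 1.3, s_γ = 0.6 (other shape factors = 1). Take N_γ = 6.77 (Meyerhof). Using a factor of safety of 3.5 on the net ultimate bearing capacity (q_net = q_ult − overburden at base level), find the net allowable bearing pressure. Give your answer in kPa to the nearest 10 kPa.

q_all(net) ≈ 250 kPa

N_q = e^(π·tan25°)·tan²(57.5°) = 10.66; N_c = (N_q − 1)/tanφ' = 20.72.
Overburden at base level: q = 19.3 × 2.19 = 42.267 kPa.
The water table is 0.79 m below the base (< B = 1.48 m), so the ½γBN_γ term uses γ̄ = γ' + (d_w/B)(γ − γ') = 10.29 + (0.79/1.48)(19.3 − 10.29) = 15.099 kN/m³.
Cohesion term c·N_c·s_c = 15.8 × 20.721 × 1.3 = 425.6 kPa; surcharge term q·N_q = 42.267 × 10.662 = 450.66 kPa; self-weight term 0.5·γ·B·N_γ·s_γ = 0.5 × 15.099 × 1.48 × 6.77 × 0.6 = 45.387 kPa.
q_ult = 425.6 + 450.66 + 45.387 = 921.64 kPa.
q_net = 921.64 − 42.267 = 879.38 kPa.
q_all(net) = 879.38 / 3.5 = 251.25 kPa.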